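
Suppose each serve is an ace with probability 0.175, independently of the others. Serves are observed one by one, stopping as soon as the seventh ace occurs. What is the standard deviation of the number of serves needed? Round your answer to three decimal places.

Y = total serves until the seventh success; negative binomial with r=7, p=0.175.
SD(Y) = √[r(1−p)/p²] = √(188.57143) = 13.73213

13.732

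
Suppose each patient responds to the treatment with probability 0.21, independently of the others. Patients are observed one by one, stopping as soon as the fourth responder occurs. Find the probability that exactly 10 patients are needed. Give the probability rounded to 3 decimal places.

Y = trial on which the fourth success occurs; negative binomial, r=4, p=0.21.
P(Y=10) = C(9,3) · p^4 · (1−p)^6
= 84 · 0.0019448 · 0.24309 = 0.03971

0.040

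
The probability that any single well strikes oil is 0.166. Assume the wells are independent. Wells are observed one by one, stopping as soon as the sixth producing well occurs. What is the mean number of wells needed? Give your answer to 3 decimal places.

36.145

Y = total wells until the sixth success; negative binomial with r=6, p=0.166.
E[Y] = r / p = 6 / 0.166 = 36.14458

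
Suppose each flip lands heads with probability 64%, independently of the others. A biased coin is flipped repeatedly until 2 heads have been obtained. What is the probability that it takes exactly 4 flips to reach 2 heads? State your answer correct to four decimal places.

0.1593

Y = trial on which the second success occurs; negative binomial, r=2, p=0.64.
P(Y=4) = C(3,1) · p^2 · (1−p)^2
= 3 · 0.4096 · 0.1296 = 0.159252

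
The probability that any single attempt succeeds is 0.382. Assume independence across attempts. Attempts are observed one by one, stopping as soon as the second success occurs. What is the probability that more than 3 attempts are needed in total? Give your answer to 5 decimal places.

0.67371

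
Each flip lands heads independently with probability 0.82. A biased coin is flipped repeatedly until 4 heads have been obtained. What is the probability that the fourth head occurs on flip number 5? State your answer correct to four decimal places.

Y = trial on which the fourth success occurs; negative binomial, r=4, p=0.82.
P(Y=5) = C(4,3) · p^4 · (1−p)^1
= 4 · 0.45212 · 0.18 = 0.325528

0.3255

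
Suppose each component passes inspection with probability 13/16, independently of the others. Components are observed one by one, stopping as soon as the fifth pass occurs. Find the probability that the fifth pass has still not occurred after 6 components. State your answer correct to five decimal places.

0.31395

Needing more than 6 components ⇔ fewer than 5 successes in the first 6. With X ~ Binomial(6, 0.8125), P(Y > 6) = P(X ≤ 4).
  k=0: C(6,0)·0.8125^0·0.1875^6 = 0.0000435
  k=1: C(6,1)·0.8125^1·0.1875^5 = 0.0011297
  k=2: C(6,2)·0.8125^2·0.1875^4 = 0.0122389
  k=3: C(6,3)·0.8125^3·0.1875^3 = 0.0707138
  k=4: C(6,4)·0.8125^4·0.1875^2 = 0.2298197
P(X ≤ 4) = 0.3139456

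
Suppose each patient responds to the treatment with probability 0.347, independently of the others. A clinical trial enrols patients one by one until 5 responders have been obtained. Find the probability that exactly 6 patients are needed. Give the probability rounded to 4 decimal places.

0.0164

Y = trial on which the fifth success occurs; negative binomial, r=5, p=0.347.
P(Y=6) = C(5,4) · p^5 · (1−p)^1
= 5 · 0.0050309 · 0.653 = 0.016426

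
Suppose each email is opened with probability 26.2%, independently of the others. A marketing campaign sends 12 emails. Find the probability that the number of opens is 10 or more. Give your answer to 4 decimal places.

0.0001

X ~ Binomial(12, 0.262); P(X ≥ 10) = Σ C(12,k) p^k (1−p)^(12−k) over k:
  k=10: C(12,10)·0.262^10·0.738^2 = 0.000055
  k=11: C(12,11)·0.262^11·0.738^1 = 0.000004
  k=12: C(12,12)·0.262^12·0.738^0 = 0.000000
Total = 0.000058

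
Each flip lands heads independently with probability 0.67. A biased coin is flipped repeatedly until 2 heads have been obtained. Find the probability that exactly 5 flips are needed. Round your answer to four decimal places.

0.0645

Y = trial on which the second success occurs; negative binomial, r=2, p=0.67.
P(Y=5) = C(4,1) · p^2 · (1−p)^3
= 4 · 0.4489 · 0.035937 = 0.064528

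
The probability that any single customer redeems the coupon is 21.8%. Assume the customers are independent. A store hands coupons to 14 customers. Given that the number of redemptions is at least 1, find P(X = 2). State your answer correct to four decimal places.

0.2336

X ~ Binomial(14, 0.218). Want P(X=2 | X≥1) = P(X=2) / P(X≥1).
P(X=2) = C(14,2)·0.218^2·0.782^12 = 0.226170
P(X≥1) = 1 − 0.031981 = 0.968019
Ratio = 0.226170 / 0.968019 = 0.233642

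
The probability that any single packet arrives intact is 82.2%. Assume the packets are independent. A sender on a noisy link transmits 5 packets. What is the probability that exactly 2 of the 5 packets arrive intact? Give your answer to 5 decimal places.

X ~ Binomial(n=5, p=0.822).
P(X=2) = C(5,2) · p^2 · (1−p)^3
= 10 · 0.67568 · 0.0056398 = 0.0381069

0.03811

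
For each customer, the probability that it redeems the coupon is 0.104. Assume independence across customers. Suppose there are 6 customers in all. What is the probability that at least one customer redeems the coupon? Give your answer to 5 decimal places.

0.48257

P(at least one) = 1 − P(none) = 1 − (1 − 0.104)^6
= 1 − 0.5174258 = 0.4825742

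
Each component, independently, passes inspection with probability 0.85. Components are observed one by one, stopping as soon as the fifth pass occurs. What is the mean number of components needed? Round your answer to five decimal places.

5.88235

Y = total components until the fifth success; negative binomial with r=5, p=0.85.
E[Y] = r / p = 5 / 0.85 = 5.8823529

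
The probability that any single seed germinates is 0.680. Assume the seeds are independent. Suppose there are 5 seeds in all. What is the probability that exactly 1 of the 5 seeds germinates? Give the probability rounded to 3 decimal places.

X ~ Binomial(n=5, p=0.68).
P(X=1) = C(5,1) · p^1 · (1−p)^4
= 5 · 0.68 · 0.010486 = 0.03565

0.036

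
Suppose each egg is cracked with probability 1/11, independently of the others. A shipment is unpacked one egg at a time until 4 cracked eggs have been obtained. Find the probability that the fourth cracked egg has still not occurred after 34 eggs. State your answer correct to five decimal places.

Needing more than 34 eggs ⇔ fewer than 4 successes in the first 34. With X ~ Binomial(34, 0.090909), P(Y > 34) = P(X ≤ 3).
  k=0: C(34,0)·0.090909^0·0.909091^34 = 0.0391425
  k=1: C(34,1)·0.090909^1·0.909091^33 = 0.1330845
  k=2: C(34,2)·0.090909^2·0.909091^32 = 0.2195895
  k=3: C(34,3)·0.090909^3·0.909091^31 = 0.2342288
P(X ≤ 3) = 0.6260454

0.62605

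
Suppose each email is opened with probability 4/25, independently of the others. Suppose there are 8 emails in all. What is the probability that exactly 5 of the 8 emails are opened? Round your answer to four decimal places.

0.0035

X ~ Binomial(n=8, p=0.16).
P(X=5) = C(8,5) · p^5 · (1−p)^3
= 56 · 0.00010486 · 0.5927 = 0.003480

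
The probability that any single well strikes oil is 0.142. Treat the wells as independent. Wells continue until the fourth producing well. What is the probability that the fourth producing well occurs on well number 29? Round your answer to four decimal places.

0.0290

Y = trial on which the fourth success occurs; negative binomial, r=4, p=0.142.
P(Y=29) = C(28,3) · p^4 · (1−p)^25
= 3276 · 0.00040659 · 0.021736 = 0.028952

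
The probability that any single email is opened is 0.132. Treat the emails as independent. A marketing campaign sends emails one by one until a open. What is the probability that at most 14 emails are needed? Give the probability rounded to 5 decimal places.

Y = number of emails to the first success; geometric, p = 0.132.
P(Y ≤ 14) = 1 − (1−p)^14 = 1 − 0.1378085 = 0.8621915

0.86219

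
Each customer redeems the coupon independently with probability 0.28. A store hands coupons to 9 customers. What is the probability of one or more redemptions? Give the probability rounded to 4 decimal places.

P(at least one) = 1 − P(none) = 1 − (1 − 0.28)^9
= 1 − 0.051999 = 0.948001

0.9480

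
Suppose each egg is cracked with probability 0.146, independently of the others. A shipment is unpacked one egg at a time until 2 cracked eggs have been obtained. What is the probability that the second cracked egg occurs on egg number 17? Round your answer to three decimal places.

0.032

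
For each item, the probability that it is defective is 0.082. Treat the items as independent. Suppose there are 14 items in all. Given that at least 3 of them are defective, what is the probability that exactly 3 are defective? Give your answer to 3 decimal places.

X ~ Binomial(14, 0.082). Want P(X=3 | X≥3) = P(X=3) / P(X≥3).
P(X=3) = C(14,3)·0.082^3·0.918^11 = 0.07831
P(X≥3) = 1 − 0.30185 − 0.37748 − 0.21917 = 0.10149
Ratio = 0.07831 / 0.10149 = 0.77157

0.772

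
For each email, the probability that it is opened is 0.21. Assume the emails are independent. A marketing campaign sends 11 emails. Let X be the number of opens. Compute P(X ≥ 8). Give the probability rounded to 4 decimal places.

X ~ Binomial(11, 0.21); P(X ≥ 8) = Σ C(11,k) p^k (1−p)^(11−k) over k:
  k=8: C(11,8)·0.21^8·0.79^3 = 0.000308
  k=9: C(11,9)·0.21^9·0.79^2 = 0.000027
  k=10: C(11,10)·0.21^10·0.79^1 = 0.000001
  k=11: C(11,11)·0.21^11·0.79^0 = 0.000000
Total = 0.000336

0.0003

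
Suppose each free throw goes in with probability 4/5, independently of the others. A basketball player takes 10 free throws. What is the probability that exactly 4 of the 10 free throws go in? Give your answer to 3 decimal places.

0.006

X ~ Binomial(n=10, p=0.80).
P(X=4) = C(10,4) · p^4 · (1−p)^6
= 210 · 0.4096 · 6.4e-05 = 0.00551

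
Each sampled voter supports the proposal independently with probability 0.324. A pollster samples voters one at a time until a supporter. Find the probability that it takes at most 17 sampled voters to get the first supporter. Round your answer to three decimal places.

0.999

Y = number of sampled voters to the first success; geometric, p = 0.324.
P(Y ≤ 17) = 1 − (1−p)^17 = 1 − 0.00129 = 0.99871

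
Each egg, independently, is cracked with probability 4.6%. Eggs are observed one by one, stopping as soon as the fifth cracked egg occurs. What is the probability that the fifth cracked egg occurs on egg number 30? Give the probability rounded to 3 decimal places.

0.002

Y = trial on which the fifth success occurs; negative binomial, r=5, p=0.046.
P(Y=30) = C(29,4) · p^5 · (1−p)^25
= 23751 · 2.0596e-07 · 0.30811 = 0.00151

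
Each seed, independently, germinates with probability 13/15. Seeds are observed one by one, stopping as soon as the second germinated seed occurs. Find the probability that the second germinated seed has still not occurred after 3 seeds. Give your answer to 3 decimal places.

0.049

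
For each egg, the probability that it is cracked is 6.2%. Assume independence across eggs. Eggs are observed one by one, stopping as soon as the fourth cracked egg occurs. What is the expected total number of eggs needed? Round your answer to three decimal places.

64.516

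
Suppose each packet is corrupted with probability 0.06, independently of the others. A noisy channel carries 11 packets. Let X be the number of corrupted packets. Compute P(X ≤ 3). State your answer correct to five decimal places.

0.99696

X ~ Binomial(11, 0.06); P(X ≤ 3) = Σ C(11,k) p^k (1−p)^(11−k) over k:
  k=0: C(11,0)·0.06^0·0.94^11 = 0.5062982
  k=1: C(11,1)·0.06^1·0.94^10 = 0.3554860
  k=2: C(11,2)·0.06^2·0.94^9 = 0.1134530
  k=3: C(11,3)·0.06^3·0.94^8 = 0.0217250
Total = 0.9969622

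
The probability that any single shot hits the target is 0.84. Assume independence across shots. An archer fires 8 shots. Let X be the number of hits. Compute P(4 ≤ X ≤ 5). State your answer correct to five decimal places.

0.11877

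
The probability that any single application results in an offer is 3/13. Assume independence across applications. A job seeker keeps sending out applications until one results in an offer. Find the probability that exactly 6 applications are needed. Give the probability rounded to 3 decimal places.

0.062

Geometric (trials to first success), p = 0.230769.
P(Y = 6) = (1−p)^5 · p = 0.26933 · 0.230769 = 0.06215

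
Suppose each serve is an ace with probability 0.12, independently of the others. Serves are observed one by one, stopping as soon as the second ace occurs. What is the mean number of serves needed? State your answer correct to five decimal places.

Y = total serves until the second success; negative binomial with r=2, p=0.12.
E[Y] = r / p = 2 / 0.12 = 16.6666667

16.66667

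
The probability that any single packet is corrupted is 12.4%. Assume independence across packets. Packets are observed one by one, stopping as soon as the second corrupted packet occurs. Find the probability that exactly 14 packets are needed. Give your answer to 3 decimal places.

0.041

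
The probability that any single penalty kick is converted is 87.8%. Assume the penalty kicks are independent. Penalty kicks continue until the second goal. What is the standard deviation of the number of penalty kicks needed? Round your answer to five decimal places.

Y = total penalty kicks until the second success; negative binomial with r=2, p=0.878.
SD(Y) = √[r(1−p)/p²] = √(0.3165197) = 0.5626009

0.56260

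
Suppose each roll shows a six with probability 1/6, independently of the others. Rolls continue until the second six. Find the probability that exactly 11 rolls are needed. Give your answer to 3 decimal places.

0.054

Y = trial on which the second success occurs; negative binomial, r=2, p=0.166667.
P(Y=11) = C(10,1) · p^2 · (1−p)^9
= 10 · 0.027778 · 0.19381 = 0.05384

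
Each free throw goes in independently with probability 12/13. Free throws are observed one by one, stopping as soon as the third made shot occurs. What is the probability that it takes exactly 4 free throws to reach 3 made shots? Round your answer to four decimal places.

Y = trial on which the third success occurs; negative binomial, r=3, p=0.923077.
P(Y=4) = C(3,2) · p^3 · (1−p)^1
= 3 · 0.78653 · 0.076923 = 0.181506

0.1815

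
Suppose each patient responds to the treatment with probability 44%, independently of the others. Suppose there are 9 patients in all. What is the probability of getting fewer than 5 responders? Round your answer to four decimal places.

X ~ Binomial(9, 0.44); P(X ≤ 4) = Σ C(9,k) p^k (1−p)^(9−k) over k:
  k=0: C(9,0)·0.44^0·0.56^9 = 0.005416
  k=1: C(9,1)·0.44^1·0.56^8 = 0.038300
  k=2: C(9,2)·0.44^2·0.56^7 = 0.120372
  k=3: C(9,3)·0.44^3·0.56^6 = 0.220681
  k=4: C(9,4)·0.44^4·0.56^5 = 0.260089
Total = 0.644858

0.6449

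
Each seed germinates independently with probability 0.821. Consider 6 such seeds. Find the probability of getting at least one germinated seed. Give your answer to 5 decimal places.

P(at least one) = 1 − P(none) = 1 − (1 − 0.821)^6
= 1 − 0.0000329 = 0.9999671

0.99997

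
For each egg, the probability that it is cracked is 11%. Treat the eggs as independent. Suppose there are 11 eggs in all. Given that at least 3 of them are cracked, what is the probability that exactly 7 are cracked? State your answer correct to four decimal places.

X ~ Binomial(11, 0.11). Want P(X=7 | X≥3) = P(X=7) / P(X≥3).
P(X=7) = C(11,7)·0.11^7·0.89^4 = 0.000040
P(X≥3) = 1 − 0.277517 − 0.377299 − 0.233162 = 0.112022
Ratio = 0.000040 / 0.112022 = 0.000360

0.0004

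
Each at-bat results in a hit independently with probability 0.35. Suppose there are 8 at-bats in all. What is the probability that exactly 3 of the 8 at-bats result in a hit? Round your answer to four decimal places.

X ~ Binomial(n=8, p=0.35).
P(X=3) = C(8,3) · p^3 · (1−p)^5
= 56 · 0.042875 · 0.11603 = 0.278586

0.2786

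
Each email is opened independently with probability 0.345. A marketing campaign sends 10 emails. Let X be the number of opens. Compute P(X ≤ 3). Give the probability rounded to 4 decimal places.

0.5274

X ~ Binomial(10, 0.345); P(X ≤ 3) = Σ C(10,k) p^k (1−p)^(10−k) over k:
  k=0: C(10,0)·0.345^0·0.655^10 = 0.014535
  k=1: C(10,1)·0.345^1·0.655^9 = 0.076558
  k=2: C(10,2)·0.345^2·0.655^8 = 0.181460
  k=3: C(10,3)·0.345^3·0.655^7 = 0.254875
Total = 0.527428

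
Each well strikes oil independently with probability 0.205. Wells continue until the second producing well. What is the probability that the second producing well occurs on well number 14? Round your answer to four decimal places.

Y = trial on which the second success occurs; negative binomial, r=2, p=0.205.
P(Y=14) = C(13,1) · p^2 · (1−p)^12
= 13 · 0.042025 · 0.063739 = 0.034822

0.0348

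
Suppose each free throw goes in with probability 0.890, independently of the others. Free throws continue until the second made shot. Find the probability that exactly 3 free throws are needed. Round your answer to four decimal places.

0.1743

Y = trial on which the second success occurs; negative binomial, r=2, p=0.89.
P(Y=3) = C(2,1) · p^2 · (1−p)^1
= 2 · 0.7921 · 0.11 = 0.174262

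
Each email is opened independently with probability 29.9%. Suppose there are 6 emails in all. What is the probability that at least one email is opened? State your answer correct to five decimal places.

0.88134

P(at least one) = 1 − P(none) = 1 − (1 − 0.299)^6
= 1 − 0.1186610 = 0.8813390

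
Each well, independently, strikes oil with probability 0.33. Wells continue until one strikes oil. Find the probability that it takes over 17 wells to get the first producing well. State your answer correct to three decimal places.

Y = number of wells to the first success; geometric, p = 0.33.
P(Y > 17) = P(first 17 all fail) = (1−p)^17 = 0.00110

0.001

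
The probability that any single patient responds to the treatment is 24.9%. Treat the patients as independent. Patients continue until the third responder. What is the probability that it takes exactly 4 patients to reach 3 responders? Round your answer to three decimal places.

Y = trial on which the third success occurs; negative binomial, r=3, p=0.249.
P(Y=4) = C(3,2) · p^3 · (1−p)^1
= 3 · 0.015438 · 0.751 = 0.03478

0.035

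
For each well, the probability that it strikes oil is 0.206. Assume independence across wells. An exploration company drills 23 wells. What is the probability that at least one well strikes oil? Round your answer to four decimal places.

0.9950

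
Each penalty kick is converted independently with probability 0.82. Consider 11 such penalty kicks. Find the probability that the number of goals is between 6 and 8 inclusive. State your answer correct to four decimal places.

X ~ Binomial(11, 0.82); P(6 ≤ X ≤ 8) = Σ C(11,k) p^k (1−p)^(11−k) over k:
  k=6: C(11,6)·0.82^6·0.18^5 = 0.026539
  k=7: C(11,7)·0.82^7·0.18^4 = 0.086358
  k=8: C(11,8)·0.82^8·0.18^3 = 0.196704
Total = 0.309600

0.3096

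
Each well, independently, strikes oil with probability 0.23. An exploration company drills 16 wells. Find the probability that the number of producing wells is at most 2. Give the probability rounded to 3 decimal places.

X ~ Binomial(16, 0.23); P(X ≤ 2) = Σ C(16,k) p^k (1−p)^(16−k) over k:
  k=0: C(16,0)·0.23^0·0.77^16 = 0.01527
  k=1: C(16,1)·0.23^1·0.77^15 = 0.07298
  k=2: C(16,2)·0.23^2·0.77^14 = 0.16350
Total = 0.25175

0.252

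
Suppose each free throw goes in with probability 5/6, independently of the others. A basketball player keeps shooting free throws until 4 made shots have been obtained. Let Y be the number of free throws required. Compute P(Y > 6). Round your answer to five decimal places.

Needing more than 6 free throws ⇔ fewer than 4 successes in the first 6. With X ~ Binomial(6, 0.833333), P(Y > 6) = P(X ≤ 3).
  k=0: C(6,0)·0.833333^0·0.166667^6 = 0.0000214
  k=1: C(6,1)·0.833333^1·0.166667^5 = 0.0006430
  k=2: C(6,2)·0.833333^2·0.166667^4 = 0.0080376
  k=3: C(6,3)·0.833333^3·0.166667^3 = 0.0535837
P(X ≤ 3) = 0.0622857

0.06229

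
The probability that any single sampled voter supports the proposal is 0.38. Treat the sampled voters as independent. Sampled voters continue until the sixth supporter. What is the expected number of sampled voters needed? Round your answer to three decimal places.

15.789

Y = total sampled voters until the sixth success; negative binomial with r=6, p=0.38.
E[Y] = r / p = 6 / 0.38 = 15.78947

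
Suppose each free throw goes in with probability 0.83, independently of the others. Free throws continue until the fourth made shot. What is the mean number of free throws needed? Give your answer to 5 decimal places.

4.81928

Y = total free throws until the fourth success; negative binomial with r=4, p=0.83.
E[Y] = r / p = 4 / 0.83 = 4.8192771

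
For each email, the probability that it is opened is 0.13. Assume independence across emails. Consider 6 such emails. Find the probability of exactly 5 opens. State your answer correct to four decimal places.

X ~ Binomial(n=6, p=0.13).
P(X=5) = C(6,5) · p^5 · (1−p)^1
= 6 · 3.7129e-05 · 0.87 = 0.000194

0.0002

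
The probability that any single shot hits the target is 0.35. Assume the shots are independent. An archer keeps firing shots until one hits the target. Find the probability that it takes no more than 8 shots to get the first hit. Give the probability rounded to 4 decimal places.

Y = number of shots to the first success; geometric, p = 0.35.
P(Y ≤ 8) = 1 − (1−p)^8 = 1 − 0.031864 = 0.968136

0.9681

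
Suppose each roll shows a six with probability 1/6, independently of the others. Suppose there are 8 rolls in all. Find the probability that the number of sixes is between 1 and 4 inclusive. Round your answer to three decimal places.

0.763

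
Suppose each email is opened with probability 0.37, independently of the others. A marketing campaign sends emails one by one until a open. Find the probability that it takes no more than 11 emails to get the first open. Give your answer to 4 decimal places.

0.9938

Y = number of emails to the first success; geometric, p = 0.37.
P(Y ≤ 11) = 1 − (1−p)^11 = 1 − 0.006205 = 0.993795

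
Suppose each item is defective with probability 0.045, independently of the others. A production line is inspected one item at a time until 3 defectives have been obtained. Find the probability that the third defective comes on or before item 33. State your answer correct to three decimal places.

Finishing within 33 items ⇔ at least 3 successes in the first 33. With X ~ Binomial(33, 0.045), P(Y ≤ 33) = 1 − P(X ≤ 2).
  k=0: C(33,0)·0.045^0·0.955^33 = 0.21883
  k=1: C(33,1)·0.045^1·0.955^32 = 0.34028
  k=2: C(33,2)·0.045^2·0.955^31 = 0.25654
1 − 0.81566 = 0.18434

0.184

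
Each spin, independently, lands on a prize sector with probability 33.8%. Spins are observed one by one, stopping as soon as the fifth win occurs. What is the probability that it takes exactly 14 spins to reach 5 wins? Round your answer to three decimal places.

0.077

Y = trial on which the fifth success occurs; negative binomial, r=5, p=0.338.
P(Y=14) = C(13,4) · p^5 · (1−p)^9
= 715 · 0.0044115 · 0.024419 = 0.07702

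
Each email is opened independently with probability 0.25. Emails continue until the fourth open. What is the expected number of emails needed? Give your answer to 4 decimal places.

16.0000

Y = total emails until the fourth success; negative binomial with r=4, p=0.25.
E[Y] = r / p = 4 / 0.25 = 16.000000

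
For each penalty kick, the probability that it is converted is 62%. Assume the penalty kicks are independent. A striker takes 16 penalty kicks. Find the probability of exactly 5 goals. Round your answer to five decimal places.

X ~ Binomial(n=16, p=0.62).
P(X=5) = C(16,5) · p^5 · (1−p)^11
= 4368 · 0.091613 · 2.3857e-05 = 0.0095469

0.00955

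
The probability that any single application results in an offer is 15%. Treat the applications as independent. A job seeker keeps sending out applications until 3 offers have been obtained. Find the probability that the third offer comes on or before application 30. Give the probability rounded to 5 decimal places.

Finishing within 30 applications ⇔ at least 3 successes in the first 30. With X ~ Binomial(30, 0.15), P(Y ≤ 30) = 1 − P(X ≤ 2).
  k=0: C(30,0)·0.15^0·0.85^30 = 0.0076308
  k=1: C(30,1)·0.15^1·0.85^29 = 0.0403981
  k=2: C(30,2)·0.15^2·0.85^28 = 0.1033717
1 − 0.1514006 = 0.8485994

0.84860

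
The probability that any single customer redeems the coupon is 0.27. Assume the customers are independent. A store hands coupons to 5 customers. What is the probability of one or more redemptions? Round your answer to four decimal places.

P(at least one) = 1 − P(none) = 1 − (1 − 0.27)^5
= 1 − 0.207307 = 0.792693

0.7927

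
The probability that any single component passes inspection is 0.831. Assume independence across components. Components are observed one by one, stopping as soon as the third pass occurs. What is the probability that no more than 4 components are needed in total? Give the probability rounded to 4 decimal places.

Finishing within 4 components ⇔ at least 3 successes in the first 4. With X ~ Binomial(4, 0.831), P(Y ≤ 4) = 1 − P(X ≤ 2).
  k=0: C(4,0)·0.831^0·0.169^4 = 0.000816
  k=1: C(4,1)·0.831^1·0.169^3 = 0.016044
  k=2: C(4,2)·0.831^2·0.169^2 = 0.118339
1 − 0.135199 = 0.864801

0.8648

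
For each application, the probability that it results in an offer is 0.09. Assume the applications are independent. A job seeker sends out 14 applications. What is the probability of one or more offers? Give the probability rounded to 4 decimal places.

0.7330

P(at least one) = 1 − P(none) = 1 − (1 − 0.09)^14
= 1 − 0.267042 = 0.732958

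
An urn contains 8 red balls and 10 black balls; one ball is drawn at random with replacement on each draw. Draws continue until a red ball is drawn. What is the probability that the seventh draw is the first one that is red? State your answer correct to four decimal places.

Geometric (trials to first success), p = 0.444444.
P(Y = 7) = (1−p)^6 · p = 0.029401 · 0.444444 = 0.013067

0.0131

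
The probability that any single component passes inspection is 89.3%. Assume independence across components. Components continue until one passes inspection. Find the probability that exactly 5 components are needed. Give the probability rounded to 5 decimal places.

Geometric (trials to first success), p = 0.893.
P(Y = 5) = (1−p)^4 · p = 0.00013108 · 0.893 = 0.0001171

0.00012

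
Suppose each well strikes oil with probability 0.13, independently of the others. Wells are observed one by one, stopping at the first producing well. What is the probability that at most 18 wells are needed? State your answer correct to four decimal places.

Y = number of wells to the first success; geometric, p = 0.13.
P(Y ≤ 18) = 1 − (1−p)^18 = 1 − 0.081535 = 0.918465

0.9185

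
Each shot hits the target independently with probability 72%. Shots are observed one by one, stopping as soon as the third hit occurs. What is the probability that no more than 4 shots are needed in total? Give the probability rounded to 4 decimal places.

0.6868

Finishing within 4 shots ⇔ at least 3 successes in the first 4. With X ~ Binomial(4, 0.72), P(Y ≤ 4) = 1 − P(X ≤ 2).
  k=0: C(4,0)·0.72^0·0.28^4 = 0.006147
  k=1: C(4,1)·0.72^1·0.28^3 = 0.063222
  k=2: C(4,2)·0.72^2·0.28^2 = 0.243855
1 − 0.313224 = 0.686776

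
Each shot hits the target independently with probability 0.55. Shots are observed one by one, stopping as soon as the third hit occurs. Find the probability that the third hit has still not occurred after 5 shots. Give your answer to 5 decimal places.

0.40687

Needing more than 5 shots ⇔ fewer than 3 successes in the first 5. With X ~ Binomial(5, 0.55), P(Y > 5) = P(X ≤ 2).
  k=0: C(5,0)·0.55^0·0.45^5 = 0.0184528
  k=1: C(5,1)·0.55^1·0.45^4 = 0.1127672
  k=2: C(5,2)·0.55^2·0.45^3 = 0.2756531
P(X ≤ 2) = 0.4068731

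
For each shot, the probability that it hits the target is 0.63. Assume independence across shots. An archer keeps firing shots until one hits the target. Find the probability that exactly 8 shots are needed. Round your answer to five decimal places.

Geometric (trials to first success), p = 0.63.
P(Y = 8) = (1−p)^7 · p = 0.00094932 · 0.63 = 0.0005981

0.00060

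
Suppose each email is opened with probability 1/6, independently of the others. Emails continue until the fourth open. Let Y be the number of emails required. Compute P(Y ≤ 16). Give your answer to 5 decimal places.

0.27090

Finishing within 16 emails ⇔ at least 4 successes in the first 16. With X ~ Binomial(16, 0.166667), P(Y ≤ 16) = 1 − P(X ≤ 3).
  k=0: C(16,0)·0.166667^0·0.833333^16 = 0.0540879
  k=1: C(16,1)·0.166667^1·0.833333^15 = 0.1730813
  k=2: C(16,2)·0.166667^2·0.833333^14 = 0.2596219
  k=3: C(16,3)·0.166667^3·0.833333^13 = 0.2423138
1 − 0.7291048 = 0.2708952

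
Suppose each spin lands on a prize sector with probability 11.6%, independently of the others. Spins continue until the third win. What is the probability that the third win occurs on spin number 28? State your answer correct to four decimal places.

0.0251

Y = trial on which the third success occurs; negative binomial, r=3, p=0.116.
P(Y=28) = C(27,2) · p^3 · (1−p)^25
= 351 · 0.0015609 · 0.045847 = 0.025118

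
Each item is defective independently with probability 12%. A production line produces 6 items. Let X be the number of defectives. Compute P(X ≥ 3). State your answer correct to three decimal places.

0.026

X ~ Binomial(6, 0.12); P(X ≥ 3) = Σ C(6,k) p^k (1−p)^(6−k) over k:
  k=3: C(6,3)·0.12^3·0.88^3 = 0.02355
  k=4: C(6,4)·0.12^4·0.88^2 = 0.00241
  k=5: C(6,5)·0.12^5·0.88^1 = 0.00013
  k=6: C(6,6)·0.12^6·0.88^0 = 0.00000
Total = 0.02609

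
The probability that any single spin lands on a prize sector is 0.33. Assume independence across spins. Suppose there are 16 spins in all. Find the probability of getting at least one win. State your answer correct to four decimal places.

0.9984

P(at least one) = 1 − P(none) = 1 − (1 − 0.33)^16
= 1 − 0.001649 = 0.998351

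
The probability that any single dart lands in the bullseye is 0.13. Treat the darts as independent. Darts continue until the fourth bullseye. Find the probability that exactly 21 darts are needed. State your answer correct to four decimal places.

Y = trial on which the fourth success occurs; negative binomial, r=4, p=0.13.
P(Y=21) = C(20,3) · p^4 · (1−p)^17
= 1140 · 0.00028561 · 0.093719 = 0.030514

0.0305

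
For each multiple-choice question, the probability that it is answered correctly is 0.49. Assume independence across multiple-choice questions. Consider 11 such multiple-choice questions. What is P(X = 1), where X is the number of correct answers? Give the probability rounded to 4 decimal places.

0.0064

X ~ Binomial(n=11, p=0.49).
P(X=1) = C(11,1) · p^1 · (1−p)^10
= 11 · 0.49 · 0.0011904 = 0.006416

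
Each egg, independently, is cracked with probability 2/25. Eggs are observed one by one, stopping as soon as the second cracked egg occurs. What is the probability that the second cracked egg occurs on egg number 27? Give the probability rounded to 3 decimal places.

0.021

Y = trial on which the second success occurs; negative binomial, r=2, p=0.08.
P(Y=27) = C(26,1) · p^2 · (1−p)^25
= 26 · 0.0064 · 0.12436 = 0.02069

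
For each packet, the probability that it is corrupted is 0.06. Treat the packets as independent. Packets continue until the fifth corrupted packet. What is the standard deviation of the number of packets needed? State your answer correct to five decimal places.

36.13247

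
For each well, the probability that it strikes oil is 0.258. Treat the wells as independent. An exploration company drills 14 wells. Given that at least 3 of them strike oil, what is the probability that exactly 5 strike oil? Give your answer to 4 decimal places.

X ~ Binomial(14, 0.258). Want P(X=5 | X≥3) = P(X=5) / P(X≥3).
P(X=5) = C(14,5)·0.258^5·0.742^9 = 0.156026
P(X≥3) = 1 − 0.015334 − 0.074645 − 0.168705 = 0.741317
Ratio = 0.156026 / 0.741317 = 0.210472

0.2105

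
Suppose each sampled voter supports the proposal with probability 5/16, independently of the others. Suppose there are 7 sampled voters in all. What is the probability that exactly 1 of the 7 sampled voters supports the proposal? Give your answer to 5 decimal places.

0.23099

X ~ Binomial(n=7, p=0.3125).
P(X=1) = C(7,1) · p^1 · (1−p)^6
= 7 · 0.3125 · 0.10559 = 0.2309853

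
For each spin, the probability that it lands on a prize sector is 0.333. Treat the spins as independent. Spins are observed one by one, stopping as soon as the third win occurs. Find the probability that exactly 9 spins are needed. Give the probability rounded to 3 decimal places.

0.091

Y = trial on which the third success occurs; negative binomial, r=3, p=0.333.
P(Y=9) = C(8,2) · p^3 · (1−p)^6
= 28 · 0.036926 · 0.088055 = 0.09104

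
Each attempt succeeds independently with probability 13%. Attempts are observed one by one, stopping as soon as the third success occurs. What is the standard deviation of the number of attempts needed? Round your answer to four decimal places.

Y = total attempts until the third success; negative binomial with r=3, p=0.13.
SD(Y) = √[r(1−p)/p²] = √(154.437870) = 12.427303

12.4273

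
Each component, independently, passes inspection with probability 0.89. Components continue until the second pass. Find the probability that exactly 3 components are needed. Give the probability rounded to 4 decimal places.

Y = trial on which the second success occurs; negative binomial, r=2, p=0.89.
P(Y=3) = C(2,1) · p^2 · (1−p)^1
= 2 · 0.7921 · 0.11 = 0.174262

0.1743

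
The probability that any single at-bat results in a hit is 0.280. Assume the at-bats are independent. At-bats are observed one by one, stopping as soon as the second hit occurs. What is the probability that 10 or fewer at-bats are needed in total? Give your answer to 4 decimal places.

0.8170

Finishing within 10 at-bats ⇔ at least 2 successes in the first 10. With X ~ Binomial(10, 0.28), P(Y ≤ 10) = 1 − P(X ≤ 1).
  k=0: C(10,0)·0.28^0·0.72^10 = 0.037439
  k=1: C(10,1)·0.28^1·0.72^9 = 0.145596
1 − 0.183035 = 0.816965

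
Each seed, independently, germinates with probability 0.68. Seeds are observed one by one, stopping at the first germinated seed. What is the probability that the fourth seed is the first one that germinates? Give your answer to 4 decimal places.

0.0223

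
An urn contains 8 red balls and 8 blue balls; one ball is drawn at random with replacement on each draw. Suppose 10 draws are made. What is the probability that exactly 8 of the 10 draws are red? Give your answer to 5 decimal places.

X ~ Binomial(n=10, p=0.50).
P(X=8) = C(10,8) · p^8 · (1−p)^2
= 45 · 0.0039062 · 0.25 = 0.0439453

0.04395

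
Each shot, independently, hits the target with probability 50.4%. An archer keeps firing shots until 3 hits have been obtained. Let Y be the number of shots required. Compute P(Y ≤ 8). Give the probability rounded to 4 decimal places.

Finishing within 8 shots ⇔ at least 3 successes in the first 8. With X ~ Binomial(8, 0.504), P(Y ≤ 8) = 1 − P(X ≤ 2).
  k=0: C(8,0)·0.504^0·0.496^8 = 0.003663
  k=1: C(8,1)·0.504^1·0.496^7 = 0.029778
  k=2: C(8,2)·0.504^2·0.496^6 = 0.105903
1 − 0.139344 = 0.860656

0.8607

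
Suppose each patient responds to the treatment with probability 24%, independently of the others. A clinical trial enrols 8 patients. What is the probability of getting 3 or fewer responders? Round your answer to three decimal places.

0.900

X ~ Binomial(8, 0.24); P(X ≤ 3) = Σ C(8,k) p^k (1−p)^(8−k) over k:
  k=0: C(8,0)·0.24^0·0.76^8 = 0.11130
  k=1: C(8,1)·0.24^1·0.76^7 = 0.28119
  k=2: C(8,2)·0.24^2·0.76^6 = 0.31079
  k=3: C(8,3)·0.24^3·0.76^5 = 0.19629
Total = 0.89956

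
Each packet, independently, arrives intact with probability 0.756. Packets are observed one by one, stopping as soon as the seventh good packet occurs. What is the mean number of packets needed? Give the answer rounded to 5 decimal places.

9.25926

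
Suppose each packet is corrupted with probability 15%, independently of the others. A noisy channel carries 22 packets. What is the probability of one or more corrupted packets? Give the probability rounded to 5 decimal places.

0.97200

P(at least one) = 1 − P(none) = 1 − (1 − 0.15)^22
= 1 − 0.0280038 = 0.9719962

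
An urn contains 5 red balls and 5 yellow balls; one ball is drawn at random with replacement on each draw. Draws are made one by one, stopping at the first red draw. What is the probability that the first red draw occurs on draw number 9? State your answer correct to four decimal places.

Geometric (trials to first success), p = 0.50.
P(Y = 9) = (1−p)^8 · p = 0.0039062 · 0.50 = 0.001953

0.0020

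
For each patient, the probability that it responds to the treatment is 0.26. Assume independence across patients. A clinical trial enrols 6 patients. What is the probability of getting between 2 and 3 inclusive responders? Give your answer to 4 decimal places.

0.4465

X ~ Binomial(6, 0.26); P(2 ≤ X ≤ 3) = Σ C(6,k) p^k (1−p)^(6−k) over k:
  k=2: C(6,2)·0.26^2·0.74^4 = 0.304064
  k=3: C(6,3)·0.26^3·0.74^3 = 0.142444
Total = 0.446508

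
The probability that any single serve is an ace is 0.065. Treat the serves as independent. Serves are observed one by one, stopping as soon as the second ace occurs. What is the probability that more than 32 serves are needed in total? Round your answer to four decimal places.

Needing more than 32 serves ⇔ fewer than 2 successes in the first 32. With X ~ Binomial(32, 0.065), P(Y > 32) = P(X ≤ 1).
  k=0: C(32,0)·0.065^0·0.935^32 = 0.116405
  k=1: C(32,1)·0.065^1·0.935^31 = 0.258954
P(X ≤ 1) = 0.375359

0.3754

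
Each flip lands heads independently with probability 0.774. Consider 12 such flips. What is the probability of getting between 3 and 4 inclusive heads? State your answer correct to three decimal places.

X ~ Binomial(12, 0.774); P(3 ≤ X ≤ 4) = Σ C(12,k) p^k (1−p)^(12−k) over k:
  k=3: C(12,3)·0.774^3·0.226^9 = 0.00016
  k=4: C(12,4)·0.774^4·0.226^8 = 0.00121
Total = 0.00137

0.001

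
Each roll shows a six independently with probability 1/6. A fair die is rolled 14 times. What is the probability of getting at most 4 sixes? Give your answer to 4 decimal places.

0.9310

X ~ Binomial(14, 0.166667); P(X ≤ 4) = Σ C(14,k) p^k (1−p)^(14−k) over k:
  k=0: C(14,0)·0.166667^0·0.833333^14 = 0.077887
  k=1: C(14,1)·0.166667^1·0.833333^13 = 0.218082
  k=2: C(14,2)·0.166667^2·0.833333^12 = 0.283507
  k=3: C(14,3)·0.166667^3·0.833333^11 = 0.226806
  k=4: C(14,4)·0.166667^4·0.833333^10 = 0.124743
Total = 0.931025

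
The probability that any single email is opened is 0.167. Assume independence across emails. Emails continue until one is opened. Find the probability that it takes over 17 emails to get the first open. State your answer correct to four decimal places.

0.0448

Y = number of emails to the first success; geometric, p = 0.167.
P(Y > 17) = P(first 17 all fail) = (1−p)^17 = 0.044768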